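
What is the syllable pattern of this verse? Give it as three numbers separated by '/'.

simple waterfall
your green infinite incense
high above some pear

Line 1: simple (2), waterfall (3) → 5
Line 2: your (1), green (1), infinite (3), incense (2) → 7
Line 3: high (1), above (2), some (1), pear (1) → 5

5/7/5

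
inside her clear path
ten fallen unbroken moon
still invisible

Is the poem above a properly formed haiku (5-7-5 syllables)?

Line 1: inside (2), her (1), clear (1), path (1) → 5 ✓
Line 2: ten (1), fallen (2), unbroken (3), moon (1) → 7 ✓
Line 3: still (1), invisible (4) → 5 ✓

Yes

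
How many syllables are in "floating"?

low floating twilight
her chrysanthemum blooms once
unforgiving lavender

"floating" has 2 syllables.

2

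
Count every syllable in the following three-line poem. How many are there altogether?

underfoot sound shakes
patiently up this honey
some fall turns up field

17

Line 1: "underfoot sound shakes": 3+1+1 = 5
Line 2: "patiently up this honey": 3+1+1+2 = 7
Line 3: "some fall turns up field": 1+1+1+1+1 = 5
Total: 5 + 7 + 5 = 17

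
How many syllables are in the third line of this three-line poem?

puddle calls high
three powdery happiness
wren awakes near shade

The third line: wren (1), awakes (2), near (1), shade (1) → 5

5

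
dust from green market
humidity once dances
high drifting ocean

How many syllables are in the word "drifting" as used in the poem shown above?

2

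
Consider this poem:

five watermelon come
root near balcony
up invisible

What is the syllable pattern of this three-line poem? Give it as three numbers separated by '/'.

Line 1: "five watermelon come": 1+4+1 = 6
Line 2: "root near balcony": 1+1+3 = 5
Line 3: "up invisible": 1+4 = 5

6/5/5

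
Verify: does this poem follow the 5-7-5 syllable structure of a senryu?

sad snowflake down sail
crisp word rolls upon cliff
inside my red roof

Line 1: sad (1), snowflake (2), down (1), sail (1) → 5 ✓
Line 2: crisp (1), word (1), rolls (1), upon (2), cliff (1) → 6 (expected 7)
Line 3: inside (2), my (1), red (1), roof (1) → 5 ✓

No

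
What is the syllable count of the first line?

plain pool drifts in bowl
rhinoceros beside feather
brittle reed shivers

5

The first line: "plain pool drifts in bowl": 1+1+1+1+1 = 5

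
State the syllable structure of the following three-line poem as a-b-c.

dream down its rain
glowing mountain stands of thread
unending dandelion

Line 1: dream(1) + down(1) + its(1) + rain(1) = 4
Line 2: glowing(2) + mountain(2) + stands(1) + of(1) + thread(1) = 7
Line 3: unending(3) + dandelion(4) = 7

4-7-7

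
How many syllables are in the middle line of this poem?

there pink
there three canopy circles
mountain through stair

7

The middle line: there (1), three (1), canopy (3), circles (2) → 7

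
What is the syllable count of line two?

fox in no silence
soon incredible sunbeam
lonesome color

7

Line two: soon(1) + incredible(4) + sunbeam(2) = 7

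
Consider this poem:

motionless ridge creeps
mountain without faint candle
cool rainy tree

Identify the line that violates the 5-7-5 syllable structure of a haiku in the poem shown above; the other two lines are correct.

Line 1: motionless (3), ridge (1), creeps (1) → 5 ✓
Line 2: mountain (2), without (2), faint (1), candle (2) → 7 ✓
Line 3: cool (1), rainy (2), tree (1) → 4 (expected 5)

Line 3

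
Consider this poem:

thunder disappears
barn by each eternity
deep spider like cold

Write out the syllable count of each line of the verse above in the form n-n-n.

5-7-5

Line 1: "thunder disappears": 2+3 = 5
Line 2: "barn by each eternity": 1+1+1+4 = 7
Line 3: "deep spider like cold": 1+2+1+1 = 5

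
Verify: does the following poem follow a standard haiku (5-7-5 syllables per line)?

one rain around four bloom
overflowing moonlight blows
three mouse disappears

Line 1: one (1), rain (1), around (2), four (1), bloom (1) → 6 (expected 5)
Line 2: overflowing (4), moonlight (2), blows (1) → 7 ✓
Line 3: three (1), mouse (1), disappears (3) → 5 ✓

No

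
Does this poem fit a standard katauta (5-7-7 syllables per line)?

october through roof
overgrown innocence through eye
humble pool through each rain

Line 1: "october through roof": 3+1+1 = 5 ✓
Line 2: "overgrown innocence through eye": 3+3+1+1 = 8 (expected 7)
Line 3: "humble pool through each rain": 2+1+1+1+1 = 6 (expected 7)

No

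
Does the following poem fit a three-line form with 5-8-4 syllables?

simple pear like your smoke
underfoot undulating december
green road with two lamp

Line 1: simple(2) + pear(1) + like(1) + your(1) + smoke(1) = 6 (expected 5)
Line 2: underfoot(3) + undulating(4) + december(3) = 10 (expected 8)
Line 3: green(1) + road(1) + with(1) + two(1) + lamp(1) = 5 (expected 4)

No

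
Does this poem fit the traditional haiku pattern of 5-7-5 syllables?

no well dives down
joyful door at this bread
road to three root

Line 1: "no well dives down": 1+1+1+1 = 4 (expected 5)
Line 2: "joyful door at this bread": 2+1+1+1+1 = 6 (expected 7)
Line 3: "road to three root": 1+1+1+1 = 4 (expected 5)

No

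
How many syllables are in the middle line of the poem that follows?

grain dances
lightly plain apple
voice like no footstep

5

The middle line: lightly(2) + plain(1) + apple(2) = 5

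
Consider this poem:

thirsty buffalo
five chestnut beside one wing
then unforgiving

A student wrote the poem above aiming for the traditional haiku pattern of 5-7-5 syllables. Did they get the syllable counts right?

Yes

Line 1: "thirsty buffalo": 2+3 = 5 ✓
Line 2: "five chestnut beside one wing": 1+2+2+1+1 = 7 ✓
Line 3: "then unforgiving": 1+4 = 5 ✓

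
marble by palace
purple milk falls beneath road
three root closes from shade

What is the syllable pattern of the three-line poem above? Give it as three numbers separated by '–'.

Line 1: marble (2), by (1), palace (2) → 5
Line 2: purple (2), milk (1), falls (1), beneath (2), road (1) → 7
Line 3: three (1), root (1), closes (2), from (1), shade (1) → 6

5–7–6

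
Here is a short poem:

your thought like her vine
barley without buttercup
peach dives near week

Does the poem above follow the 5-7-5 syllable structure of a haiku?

No

Line 1: your(1) + thought(1) + like(1) + her(1) + vine(1) = 5 ✓
Line 2: barley(2) + without(2) + buttercup(3) = 7 ✓
Line 3: peach(1) + dives(1) + near(1) + week(1) = 4 (expected 5)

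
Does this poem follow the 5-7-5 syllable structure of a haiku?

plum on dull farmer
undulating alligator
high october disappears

Line 1: "plum on dull farmer": 1+1+1+2 = 5 ✓
Line 2: "undulating alligator": 4+4 = 8 (expected 7)
Line 3: "high october disappears": 1+3+3 = 7 (expected 5)

No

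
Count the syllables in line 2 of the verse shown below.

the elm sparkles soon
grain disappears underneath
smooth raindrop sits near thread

7

Line 2: "grain disappears underneath": 1+3+3 = 7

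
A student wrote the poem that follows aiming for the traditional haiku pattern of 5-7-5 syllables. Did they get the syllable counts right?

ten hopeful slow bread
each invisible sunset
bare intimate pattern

Line 1: ten (1), hopeful (2), slow (1), bread (1) → 5 ✓
Line 2: each (1), invisible (4), sunset (2) → 7 ✓
Line 3: bare (1), intimate (3), pattern (2) → 6 (expected 5)

No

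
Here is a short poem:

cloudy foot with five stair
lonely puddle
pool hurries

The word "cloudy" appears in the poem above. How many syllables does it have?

2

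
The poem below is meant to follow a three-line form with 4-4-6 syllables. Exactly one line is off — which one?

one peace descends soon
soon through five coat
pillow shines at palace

Line 1: one (1), peace (1), descends (2), soon (1) → 5 (expected 4)
Line 2: soon (1), through (1), five (1), coat (1) → 4 ✓
Line 3: pillow (2), shines (1), at (1), palace (2) → 6 ✓

Line 1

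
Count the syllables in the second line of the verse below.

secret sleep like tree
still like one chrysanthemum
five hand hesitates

The second line: "still like one chrysanthemum": 1+1+1+4 = 7

7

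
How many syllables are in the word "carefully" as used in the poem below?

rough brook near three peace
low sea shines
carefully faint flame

3

"carefully" has 3 syllables.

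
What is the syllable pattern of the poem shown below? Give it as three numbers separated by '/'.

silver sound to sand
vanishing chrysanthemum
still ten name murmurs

Line 1: silver(2) + sound(1) + to(1) + sand(1) = 5
Line 2: vanishing(3) + chrysanthemum(4) = 7
Line 3: still(1) + ten(1) + name(1) + murmurs(2) = 5

5/7/5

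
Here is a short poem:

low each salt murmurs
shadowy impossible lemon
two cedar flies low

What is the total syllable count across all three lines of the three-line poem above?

19

Line 1: low(1) + each(1) + salt(1) + murmurs(2) = 5
Line 2: shadowy(3) + impossible(4) + lemon(2) = 9
Line 3: two(1) + cedar(2) + flies(1) + low(1) = 5
Total: 5 + 9 + 5 = 19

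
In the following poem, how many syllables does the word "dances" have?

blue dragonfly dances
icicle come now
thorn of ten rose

2

"dances" has 2 syllables.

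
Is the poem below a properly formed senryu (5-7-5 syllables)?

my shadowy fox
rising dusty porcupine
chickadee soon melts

Yes

Line 1: my(1) + shadowy(3) + fox(1) = 5 ✓
Line 2: rising(2) + dusty(2) + porcupine(3) = 7 ✓
Line 3: chickadee(3) + soon(1) + melts(1) = 5 ✓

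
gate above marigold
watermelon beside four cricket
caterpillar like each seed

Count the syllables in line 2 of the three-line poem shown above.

9

Line 2: "watermelon beside four cricket": 4+2+1+2 = 9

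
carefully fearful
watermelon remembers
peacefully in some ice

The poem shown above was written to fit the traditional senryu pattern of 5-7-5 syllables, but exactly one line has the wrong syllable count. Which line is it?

The third line

Line 1: "carefully fearful": 3+2 = 5 ✓
Line 2: "watermelon remembers": 4+3 = 7 ✓
Line 3: "peacefully in some ice": 3+1+1+1 = 6 (expected 5)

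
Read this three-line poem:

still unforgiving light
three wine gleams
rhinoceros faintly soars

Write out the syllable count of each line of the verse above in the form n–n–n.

6–3–7

Line 1: "still unforgiving light": 1+4+1 = 6
Line 2: "three wine gleams": 1+1+1 = 3
Line 3: "rhinoceros faintly soars": 4+2+1 = 7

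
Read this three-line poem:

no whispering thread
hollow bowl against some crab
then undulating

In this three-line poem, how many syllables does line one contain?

5

Line one: no(1) + whispering(3) + thread(1) = 5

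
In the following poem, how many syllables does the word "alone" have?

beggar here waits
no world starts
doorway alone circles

2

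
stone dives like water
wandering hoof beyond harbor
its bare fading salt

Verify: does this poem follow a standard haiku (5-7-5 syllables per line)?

Line 1: stone(1) + dives(1) + like(1) + water(2) = 5 ✓
Line 2: wandering(3) + hoof(1) + beyond(2) + harbor(2) = 8 (expected 7)
Line 3: its(1) + bare(1) + fading(2) + salt(1) = 5 ✓

No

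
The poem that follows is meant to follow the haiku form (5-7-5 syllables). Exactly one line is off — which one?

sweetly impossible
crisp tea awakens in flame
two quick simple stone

Line 1

Line 1: sweetly(2) + impossible(4) = 6 (expected 5)
Line 2: crisp(1) + tea(1) + awakens(3) + in(1) + flame(1) = 7 ✓
Line 3: two(1) + quick(1) + simple(2) + stone(1) = 5 ✓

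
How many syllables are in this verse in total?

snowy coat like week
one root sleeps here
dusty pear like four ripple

16

Line 1: snowy (2), coat (1), like (1), week (1) → 5
Line 2: one (1), root (1), sleeps (1), here (1) → 4
Line 3: dusty (2), pear (1), like (1), four (1), ripple (2) → 7
Total: 5 + 4 + 7 = 16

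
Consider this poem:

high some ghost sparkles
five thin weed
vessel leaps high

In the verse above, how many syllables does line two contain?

3

Line two: five (1), thin (1), weed (1) → 3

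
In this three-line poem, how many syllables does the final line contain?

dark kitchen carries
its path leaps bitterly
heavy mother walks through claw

The final line: heavy (2), mother (2), walks (1), through (1), claw (1) → 7

7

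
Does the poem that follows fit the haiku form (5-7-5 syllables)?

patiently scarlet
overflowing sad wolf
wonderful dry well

Line 1: "patiently scarlet": 3+2 = 5 ✓
Line 2: "overflowing sad wolf": 4+1+1 = 6 (expected 7)
Line 3: "wonderful dry well": 3+1+1 = 5 ✓

No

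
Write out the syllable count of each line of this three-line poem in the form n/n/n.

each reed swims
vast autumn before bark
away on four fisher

3/6/6

Line 1: "each reed swims": 1+1+1 = 3
Line 2: "vast autumn before bark": 1+2+2+1 = 6
Line 3: "away on four fisher": 2+1+1+2 = 6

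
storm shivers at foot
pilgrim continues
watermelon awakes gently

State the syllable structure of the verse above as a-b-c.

5-5-8

Line 1: storm (1), shivers (2), at (1), foot (1) → 5
Line 2: pilgrim (2), continues (3) → 5
Line 3: watermelon (4), awakes (2), gently (2) → 8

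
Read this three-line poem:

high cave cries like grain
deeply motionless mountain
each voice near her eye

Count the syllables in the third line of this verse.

5

The third line: each(1) + voice(1) + near(1) + her(1) + eye(1) = 5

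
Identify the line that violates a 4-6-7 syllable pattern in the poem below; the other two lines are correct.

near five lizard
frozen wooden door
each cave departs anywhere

Line 1: near (1), five (1), lizard (2) → 4 ✓
Line 2: frozen (2), wooden (2), door (1) → 5 (expected 6)
Line 3: each (1), cave (1), departs (2), anywhere (3) → 7 ✓

The second line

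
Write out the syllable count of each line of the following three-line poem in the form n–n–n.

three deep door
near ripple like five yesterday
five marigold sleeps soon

3–8–6

Line 1: "three deep door": 1+1+1 = 3
Line 2: "near ripple like five yesterday": 1+2+1+1+3 = 8
Line 3: "five marigold sleeps soon": 1+3+1+1 = 6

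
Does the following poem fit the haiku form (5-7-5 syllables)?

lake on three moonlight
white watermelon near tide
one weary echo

Line 1: lake (1), on (1), three (1), moonlight (2) → 5 ✓
Line 2: white (1), watermelon (4), near (1), tide (1) → 7 ✓
Line 3: one (1), weary (2), echo (2) → 5 ✓

Yes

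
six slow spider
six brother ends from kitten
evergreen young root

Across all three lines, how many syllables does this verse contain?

Line 1: "six slow spider": 1+1+2 = 4
Line 2: "six brother ends from kitten": 1+2+1+1+2 = 7
Line 3: "evergreen young root": 3+1+1 = 5
Total: 4 + 7 + 5 = 16

16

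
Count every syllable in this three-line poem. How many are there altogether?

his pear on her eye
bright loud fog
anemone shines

13

Line 1: his (1), pear (1), on (1), her (1), eye (1) → 5
Line 2: bright (1), loud (1), fog (1) → 3
Line 3: anemone (4), shines (1) → 5
Total: 5 + 3 + 5 = 13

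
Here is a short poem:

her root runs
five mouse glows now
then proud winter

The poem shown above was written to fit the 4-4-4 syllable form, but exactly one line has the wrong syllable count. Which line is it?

Line 1: her (1), root (1), runs (1) → 3 (expected 4)
Line 2: five (1), mouse (1), glows (1), now (1) → 4 ✓
Line 3: then (1), proud (1), winter (2) → 4 ✓

Line 1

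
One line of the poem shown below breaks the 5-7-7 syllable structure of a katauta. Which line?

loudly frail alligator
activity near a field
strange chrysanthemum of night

Line 1: loudly(2) + frail(1) + alligator(4) = 7 (expected 5)
Line 2: activity(4) + near(1) + a(1) + field(1) = 7 ✓
Line 3: strange(1) + chrysanthemum(4) + of(1) + night(1) = 7 ✓

The first line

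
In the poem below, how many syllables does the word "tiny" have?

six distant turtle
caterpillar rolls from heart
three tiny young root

2

"tiny" has 2 syllables.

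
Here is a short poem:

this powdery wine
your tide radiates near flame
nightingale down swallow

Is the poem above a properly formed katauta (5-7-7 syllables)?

No

Line 1: this(1) + powdery(3) + wine(1) = 5 ✓
Line 2: your(1) + tide(1) + radiates(3) + near(1) + flame(1) = 7 ✓
Line 3: nightingale(3) + down(1) + swallow(2) = 6 (expected 7)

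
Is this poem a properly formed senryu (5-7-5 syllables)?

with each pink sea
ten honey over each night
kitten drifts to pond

Line 1: with (1), each (1), pink (1), sea (1) → 4 (expected 5)
Line 2: ten (1), honey (2), over (2), each (1), night (1) → 7 ✓
Line 3: kitten (2), drifts (1), to (1), pond (1) → 5 ✓

No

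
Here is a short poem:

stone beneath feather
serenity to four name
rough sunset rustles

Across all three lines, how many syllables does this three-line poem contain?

Line 1: stone(1) + beneath(2) + feather(2) = 5
Line 2: serenity(4) + to(1) + four(1) + name(1) = 7
Line 3: rough(1) + sunset(2) + rustles(2) = 5
Total: 5 + 7 + 5 = 17

17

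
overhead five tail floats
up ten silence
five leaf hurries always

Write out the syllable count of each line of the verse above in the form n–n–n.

Line 1: overhead (3), five (1), tail (1), floats (1) → 6
Line 2: up (1), ten (1), silence (2) → 4
Line 3: five (1), leaf (1), hurries (2), always (2) → 6

6–4–6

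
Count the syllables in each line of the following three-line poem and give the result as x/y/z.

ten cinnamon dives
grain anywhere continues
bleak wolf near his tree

Line 1: "ten cinnamon dives": 1+3+1 = 5
Line 2: "grain anywhere continues": 1+3+3 = 7
Line 3: "bleak wolf near his tree": 1+1+1+1+1 = 5

5/7/5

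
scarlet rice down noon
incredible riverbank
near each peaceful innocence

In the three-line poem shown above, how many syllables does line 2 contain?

7

Line 2: incredible(4) + riverbank(3) = 7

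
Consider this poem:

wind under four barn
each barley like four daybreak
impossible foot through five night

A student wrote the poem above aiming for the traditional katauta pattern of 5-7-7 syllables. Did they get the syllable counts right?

Line 1: wind(1) + under(2) + four(1) + barn(1) = 5 ✓
Line 2: each(1) + barley(2) + like(1) + four(1) + daybreak(2) = 7 ✓
Line 3: impossible(4) + foot(1) + through(1) + five(1) + night(1) = 8 (expected 7)

No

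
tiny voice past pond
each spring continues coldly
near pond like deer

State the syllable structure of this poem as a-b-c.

Line 1: "tiny voice past pond": 2+1+1+1 = 5
Line 2: "each spring continues coldly": 1+1+3+2 = 7
Line 3: "near pond like deer": 1+1+1+1 = 4

5-7-4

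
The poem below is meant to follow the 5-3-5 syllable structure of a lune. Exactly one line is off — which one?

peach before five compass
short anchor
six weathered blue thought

Line 1: peach(1) + before(2) + five(1) + compass(2) = 6 (expected 5)
Line 2: short(1) + anchor(2) = 3 ✓
Line 3: six(1) + weathered(2) + blue(1) + thought(1) = 5 ✓

The first line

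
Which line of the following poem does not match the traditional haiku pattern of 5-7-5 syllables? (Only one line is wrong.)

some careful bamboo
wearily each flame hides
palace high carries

Line 1: some (1), careful (2), bamboo (2) → 5 ✓
Line 2: wearily (3), each (1), flame (1), hides (1) → 6 (expected 7)
Line 3: palace (2), high (1), carries (2) → 5 ✓

The second line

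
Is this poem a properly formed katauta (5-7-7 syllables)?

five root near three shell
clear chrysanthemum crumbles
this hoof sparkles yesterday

Yes

Line 1: five (1), root (1), near (1), three (1), shell (1) → 5 ✓
Line 2: clear (1), chrysanthemum (4), crumbles (2) → 7 ✓
Line 3: this (1), hoof (1), sparkles (2), yesterday (3) → 7 ✓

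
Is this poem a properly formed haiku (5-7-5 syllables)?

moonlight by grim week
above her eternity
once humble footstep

Yes

Line 1: "moonlight by grim week": 2+1+1+1 = 5 ✓
Line 2: "above her eternity": 2+1+4 = 7 ✓
Line 3: "once humble footstep": 1+2+2 = 5 ✓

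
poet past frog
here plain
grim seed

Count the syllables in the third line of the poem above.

The third line: grim (1), seed (1) → 2

2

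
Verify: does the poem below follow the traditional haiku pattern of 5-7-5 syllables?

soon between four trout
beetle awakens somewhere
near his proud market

Line 1: soon (1), between (2), four (1), trout (1) → 5 ✓
Line 2: beetle (2), awakens (3), somewhere (2) → 7 ✓
Line 3: near (1), his (1), proud (1), market (2) → 5 ✓

Yes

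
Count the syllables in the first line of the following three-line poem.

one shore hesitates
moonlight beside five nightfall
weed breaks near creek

The first line: "one shore hesitates": 1+1+3 = 5

5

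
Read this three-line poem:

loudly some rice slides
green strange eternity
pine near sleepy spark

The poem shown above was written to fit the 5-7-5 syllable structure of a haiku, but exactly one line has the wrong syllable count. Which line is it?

Line 1: loudly (2), some (1), rice (1), slides (1) → 5 ✓
Line 2: green (1), strange (1), eternity (4) → 6 (expected 7)
Line 3: pine (1), near (1), sleepy (2), spark (1) → 5 ✓

Line 2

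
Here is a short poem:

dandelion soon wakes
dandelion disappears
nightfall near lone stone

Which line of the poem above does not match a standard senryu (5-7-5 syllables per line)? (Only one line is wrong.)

Line 1: dandelion(4) + soon(1) + wakes(1) = 6 (expected 5)
Line 2: dandelion(4) + disappears(3) = 7 ✓
Line 3: nightfall(2) + near(1) + lone(1) + stone(1) = 5 ✓

Line 1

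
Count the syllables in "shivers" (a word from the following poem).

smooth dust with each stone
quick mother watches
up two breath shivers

2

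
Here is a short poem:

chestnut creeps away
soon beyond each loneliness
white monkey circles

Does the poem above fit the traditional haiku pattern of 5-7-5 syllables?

Yes

Line 1: chestnut(2) + creeps(1) + away(2) = 5 ✓
Line 2: soon(1) + beyond(2) + each(1) + loneliness(3) = 7 ✓
Line 3: white(1) + monkey(2) + circles(2) = 5 ✓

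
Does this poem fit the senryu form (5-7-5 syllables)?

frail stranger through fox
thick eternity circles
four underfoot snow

Yes

Line 1: frail (1), stranger (2), through (1), fox (1) → 5 ✓
Line 2: thick (1), eternity (4), circles (2) → 7 ✓
Line 3: four (1), underfoot (3), snow (1) → 5 ✓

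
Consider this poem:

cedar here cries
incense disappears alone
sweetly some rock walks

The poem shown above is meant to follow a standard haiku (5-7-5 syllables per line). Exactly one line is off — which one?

The first line

Line 1: "cedar here cries": 2+1+1 = 4 (expected 5)
Line 2: "incense disappears alone": 2+3+2 = 7 ✓
Line 3: "sweetly some rock walks": 2+1+1+1 = 5 ✓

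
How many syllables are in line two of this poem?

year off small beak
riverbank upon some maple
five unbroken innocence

8

Line two: riverbank (3), upon (2), some (1), maple (2) → 8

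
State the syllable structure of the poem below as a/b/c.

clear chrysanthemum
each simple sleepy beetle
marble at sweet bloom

5/7/5

Line 1: clear (1), chrysanthemum (4) → 5
Line 2: each (1), simple (2), sleepy (2), beetle (2) → 7
Line 3: marble (2), at (1), sweet (1), bloom (1) → 5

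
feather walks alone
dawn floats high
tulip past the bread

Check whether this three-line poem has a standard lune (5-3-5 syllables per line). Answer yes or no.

Yes

Line 1: feather(2) + walks(1) + alone(2) = 5 ✓
Line 2: dawn(1) + floats(1) + high(1) = 3 ✓
Line 3: tulip(2) + past(1) + the(1) + bread(1) = 5 ✓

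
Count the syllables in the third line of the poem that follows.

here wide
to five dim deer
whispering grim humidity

The third line: "whispering grim humidity": 3+1+4 = 8

8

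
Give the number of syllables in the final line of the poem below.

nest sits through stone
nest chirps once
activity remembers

The final line: activity(4) + remembers(3) = 7

7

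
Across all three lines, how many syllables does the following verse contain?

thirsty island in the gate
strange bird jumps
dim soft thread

13

Line 1: thirsty(2) + island(2) + in(1) + the(1) + gate(1) = 7
Line 2: strange(1) + bird(1) + jumps(1) = 3
Line 3: dim(1) + soft(1) + thread(1) = 3
Total: 7 + 3 + 3 = 13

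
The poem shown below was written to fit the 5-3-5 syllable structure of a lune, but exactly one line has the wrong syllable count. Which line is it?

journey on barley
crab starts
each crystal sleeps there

The second line

Line 1: "journey on barley": 2+1+2 = 5 ✓
Line 2: "crab starts": 1+1 = 2 (expected 3)
Line 3: "each crystal sleeps there": 1+2+1+1 = 5 ✓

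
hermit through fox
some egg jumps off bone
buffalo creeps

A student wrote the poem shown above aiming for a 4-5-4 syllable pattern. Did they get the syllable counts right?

Yes

Line 1: hermit (2), through (1), fox (1) → 4 ✓
Line 2: some (1), egg (1), jumps (1), off (1), bone (1) → 5 ✓
Line 3: buffalo (3), creeps (1) → 4 ✓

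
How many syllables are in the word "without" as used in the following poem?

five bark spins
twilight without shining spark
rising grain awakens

"without" has 2 syllables.

2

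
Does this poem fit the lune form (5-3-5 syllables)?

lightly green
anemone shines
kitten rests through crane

Line 1: lightly(2) + green(1) = 3 (expected 5)
Line 2: anemone(4) + shines(1) = 5 (expected 3)
Line 3: kitten(2) + rests(1) + through(1) + crane(1) = 5 ✓

No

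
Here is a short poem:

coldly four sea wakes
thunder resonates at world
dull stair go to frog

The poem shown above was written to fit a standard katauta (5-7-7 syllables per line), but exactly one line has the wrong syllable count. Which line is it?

Line 1: "coldly four sea wakes": 2+1+1+1 = 5 ✓
Line 2: "thunder resonates at world": 2+3+1+1 = 7 ✓
Line 3: "dull stair go to frog": 1+1+1+1+1 = 5 (expected 7)

The third line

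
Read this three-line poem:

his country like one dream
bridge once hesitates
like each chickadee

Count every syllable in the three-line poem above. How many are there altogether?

Line 1: "his country like one dream": 1+2+1+1+1 = 6
Line 2: "bridge once hesitates": 1+1+3 = 5
Line 3: "like each chickadee": 1+1+3 = 5
Total: 6 + 5 + 5 = 16

16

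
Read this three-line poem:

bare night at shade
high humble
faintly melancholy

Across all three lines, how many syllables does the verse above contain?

13

Line 1: bare (1), night (1), at (1), shade (1) → 4
Line 2: high (1), humble (2) → 3
Line 3: faintly (2), melancholy (4) → 6
Total: 4 + 3 + 6 = 13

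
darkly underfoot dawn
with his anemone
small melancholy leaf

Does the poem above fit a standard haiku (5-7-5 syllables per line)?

Line 1: darkly(2) + underfoot(3) + dawn(1) = 6 (expected 5)
Line 2: with(1) + his(1) + anemone(4) = 6 (expected 7)
Line 3: small(1) + melancholy(4) + leaf(1) = 6 (expected 5)

No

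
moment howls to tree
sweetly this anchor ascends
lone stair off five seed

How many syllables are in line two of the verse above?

Line two: sweetly(2) + this(1) + anchor(2) + ascends(2) = 7

7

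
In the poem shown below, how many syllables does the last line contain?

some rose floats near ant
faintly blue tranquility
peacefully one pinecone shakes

7

The last line: peacefully(3) + one(1) + pinecone(2) + shakes(1) = 7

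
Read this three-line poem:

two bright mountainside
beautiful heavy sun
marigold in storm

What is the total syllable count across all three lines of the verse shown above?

Line 1: two (1), bright (1), mountainside (3) → 5
Line 2: beautiful (3), heavy (2), sun (1) → 6
Line 3: marigold (3), in (1), storm (1) → 5
Total: 5 + 6 + 5 = 16

16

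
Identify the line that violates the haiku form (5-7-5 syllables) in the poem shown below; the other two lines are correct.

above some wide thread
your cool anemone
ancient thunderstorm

The second line

Line 1: above (2), some (1), wide (1), thread (1) → 5 ✓
Line 2: your (1), cool (1), anemone (4) → 6 (expected 7)
Line 3: ancient (2), thunderstorm (3) → 5 ✓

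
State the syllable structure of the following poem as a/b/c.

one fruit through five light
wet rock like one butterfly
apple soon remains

Line 1: "one fruit through five light": 1+1+1+1+1 = 5
Line 2: "wet rock like one butterfly": 1+1+1+1+3 = 7
Line 3: "apple soon remains": 2+1+2 = 5

5/7/5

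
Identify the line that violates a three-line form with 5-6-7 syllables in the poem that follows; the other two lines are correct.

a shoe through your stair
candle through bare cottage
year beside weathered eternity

The third line

Line 1: "a shoe through your stair": 1+1+1+1+1 = 5 ✓
Line 2: "candle through bare cottage": 2+1+1+2 = 6 ✓
Line 3: "year beside weathered eternity": 1+2+2+4 = 9 (expected 7)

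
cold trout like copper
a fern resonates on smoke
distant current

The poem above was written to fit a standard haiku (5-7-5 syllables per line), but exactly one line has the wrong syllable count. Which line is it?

Line 3

Line 1: cold(1) + trout(1) + like(1) + copper(2) = 5 ✓
Line 2: a(1) + fern(1) + resonates(3) + on(1) + smoke(1) = 7 ✓
Line 3: distant(2) + current(2) = 4 (expected 5)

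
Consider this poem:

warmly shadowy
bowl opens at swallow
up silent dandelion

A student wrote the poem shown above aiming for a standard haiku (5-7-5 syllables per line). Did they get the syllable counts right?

Line 1: warmly(2) + shadowy(3) = 5 ✓
Line 2: bowl(1) + opens(2) + at(1) + swallow(2) = 6 (expected 7)
Line 3: up(1) + silent(2) + dandelion(4) = 7 (expected 5)

No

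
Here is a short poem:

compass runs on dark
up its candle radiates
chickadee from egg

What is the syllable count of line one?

5

Line one: "compass runs on dark": 2+1+1+1 = 5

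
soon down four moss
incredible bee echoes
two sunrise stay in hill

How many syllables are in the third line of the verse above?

The third line: "two sunrise stay in hill": 1+2+1+1+1 = 6

6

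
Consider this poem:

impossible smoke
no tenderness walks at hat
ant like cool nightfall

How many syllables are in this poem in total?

17

Line 1: impossible(4) + smoke(1) = 5
Line 2: no(1) + tenderness(3) + walks(1) + at(1) + hat(1) = 7
Line 3: ant(1) + like(1) + cool(1) + nightfall(2) = 5
Total: 5 + 7 + 5 = 17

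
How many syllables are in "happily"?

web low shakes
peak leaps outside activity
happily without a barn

3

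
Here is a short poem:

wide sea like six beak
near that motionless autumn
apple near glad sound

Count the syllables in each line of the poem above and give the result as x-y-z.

Line 1: wide(1) + sea(1) + like(1) + six(1) + beak(1) = 5
Line 2: near(1) + that(1) + motionless(3) + autumn(2) = 7
Line 3: apple(2) + near(1) + glad(1) + sound(1) = 5

5-7-5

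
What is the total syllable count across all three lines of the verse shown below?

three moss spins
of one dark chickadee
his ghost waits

Line 1: "three moss spins": 1+1+1 = 3
Line 2: "of one dark chickadee": 1+1+1+3 = 6
Line 3: "his ghost waits": 1+1+1 = 3
Total: 3 + 6 + 3 = 12

12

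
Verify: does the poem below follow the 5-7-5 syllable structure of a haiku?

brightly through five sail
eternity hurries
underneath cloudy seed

No

Line 1: brightly (2), through (1), five (1), sail (1) → 5 ✓
Line 2: eternity (4), hurries (2) → 6 (expected 7)
Line 3: underneath (3), cloudy (2), seed (1) → 6 (expected 5)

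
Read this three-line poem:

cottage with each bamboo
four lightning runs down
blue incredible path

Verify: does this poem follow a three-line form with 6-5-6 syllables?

Yes

Line 1: cottage(2) + with(1) + each(1) + bamboo(2) = 6 ✓
Line 2: four(1) + lightning(2) + runs(1) + down(1) = 5 ✓
Line 3: blue(1) + incredible(4) + path(1) = 6 ✓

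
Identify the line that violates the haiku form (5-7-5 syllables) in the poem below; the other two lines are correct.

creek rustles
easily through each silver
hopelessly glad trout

The first line

Line 1: creek(1) + rustles(2) = 3 (expected 5)
Line 2: easily(3) + through(1) + each(1) + silver(2) = 7 ✓
Line 3: hopelessly(3) + glad(1) + trout(1) = 5 ✓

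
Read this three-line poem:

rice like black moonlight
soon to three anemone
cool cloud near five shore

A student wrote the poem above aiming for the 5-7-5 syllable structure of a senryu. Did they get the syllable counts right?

Yes

Line 1: "rice like black moonlight": 1+1+1+2 = 5 ✓
Line 2: "soon to three anemone": 1+1+1+4 = 7 ✓
Line 3: "cool cloud near five shore": 1+1+1+1+1 = 5 ✓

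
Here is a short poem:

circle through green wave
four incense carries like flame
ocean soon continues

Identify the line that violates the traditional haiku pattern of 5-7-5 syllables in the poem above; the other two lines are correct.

Line 1: circle(2) + through(1) + green(1) + wave(1) = 5 ✓
Line 2: four(1) + incense(2) + carries(2) + like(1) + flame(1) = 7 ✓
Line 3: ocean(2) + soon(1) + continues(3) = 6 (expected 5)

The third line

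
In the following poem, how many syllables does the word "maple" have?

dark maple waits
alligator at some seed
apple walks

2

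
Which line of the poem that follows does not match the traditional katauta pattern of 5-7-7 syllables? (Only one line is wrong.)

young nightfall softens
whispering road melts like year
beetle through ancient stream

Line 1: young(1) + nightfall(2) + softens(2) = 5 ✓
Line 2: whispering(3) + road(1) + melts(1) + like(1) + year(1) = 7 ✓
Line 3: beetle(2) + through(1) + ancient(2) + stream(1) = 6 (expected 7)

The third line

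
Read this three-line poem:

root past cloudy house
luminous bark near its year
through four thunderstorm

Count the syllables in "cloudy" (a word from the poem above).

2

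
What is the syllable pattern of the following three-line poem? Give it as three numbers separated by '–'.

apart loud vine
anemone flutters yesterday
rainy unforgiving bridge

Line 1: "apart loud vine": 2+1+1 = 4
Line 2: "anemone flutters yesterday": 4+2+3 = 9
Line 3: "rainy unforgiving bridge": 2+4+1 = 7

4–9–7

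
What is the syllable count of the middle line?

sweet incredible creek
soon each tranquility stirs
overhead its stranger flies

The middle line: soon(1) + each(1) + tranquility(4) + stirs(1) = 7

7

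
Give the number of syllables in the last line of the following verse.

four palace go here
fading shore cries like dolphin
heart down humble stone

The last line: heart (1), down (1), humble (2), stone (1) → 5

5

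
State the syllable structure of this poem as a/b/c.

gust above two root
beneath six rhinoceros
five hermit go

5/7/4

Line 1: gust (1), above (2), two (1), root (1) → 5
Line 2: beneath (2), six (1), rhinoceros (4) → 7
Line 3: five (1), hermit (2), go (1) → 4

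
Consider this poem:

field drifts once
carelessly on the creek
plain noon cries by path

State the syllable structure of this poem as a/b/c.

Line 1: field(1) + drifts(1) + once(1) = 3
Line 2: carelessly(3) + on(1) + the(1) + creek(1) = 6
Line 3: plain(1) + noon(1) + cries(1) + by(1) + path(1) = 5

3/6/5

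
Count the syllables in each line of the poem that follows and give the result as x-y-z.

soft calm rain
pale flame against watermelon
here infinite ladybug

3-8-7

Line 1: "soft calm rain": 1+1+1 = 3
Line 2: "pale flame against watermelon": 1+1+2+4 = 8
Line 3: "here infinite ladybug": 1+3+3 = 7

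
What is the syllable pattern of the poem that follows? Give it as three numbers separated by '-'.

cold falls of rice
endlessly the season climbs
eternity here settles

Line 1: cold(1) + falls(1) + of(1) + rice(1) = 4
Line 2: endlessly(3) + the(1) + season(2) + climbs(1) = 7
Line 3: eternity(4) + here(1) + settles(2) = 7

4-7-7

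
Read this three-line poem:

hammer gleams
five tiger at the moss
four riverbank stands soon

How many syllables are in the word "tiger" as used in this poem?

2

"tiger" has 2 syllables.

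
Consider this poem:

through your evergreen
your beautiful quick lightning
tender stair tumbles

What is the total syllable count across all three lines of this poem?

Line 1: "through your evergreen": 1+1+3 = 5
Line 2: "your beautiful quick lightning": 1+3+1+2 = 7
Line 3: "tender stair tumbles": 2+1+2 = 5
Total: 5 + 7 + 5 = 17

17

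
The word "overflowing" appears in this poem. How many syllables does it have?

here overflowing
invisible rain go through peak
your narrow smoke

4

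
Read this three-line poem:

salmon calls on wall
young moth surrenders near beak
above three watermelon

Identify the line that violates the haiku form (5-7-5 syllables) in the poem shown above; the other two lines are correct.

Line 1: salmon (2), calls (1), on (1), wall (1) → 5 ✓
Line 2: young (1), moth (1), surrenders (3), near (1), beak (1) → 7 ✓
Line 3: above (2), three (1), watermelon (4) → 7 (expected 5)

The third line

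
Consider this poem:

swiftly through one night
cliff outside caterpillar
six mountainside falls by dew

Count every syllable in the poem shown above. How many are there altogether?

19

Line 1: swiftly(2) + through(1) + one(1) + night(1) = 5
Line 2: cliff(1) + outside(2) + caterpillar(4) = 7
Line 3: six(1) + mountainside(3) + falls(1) + by(1) + dew(1) = 7
Total: 5 + 7 + 7 = 19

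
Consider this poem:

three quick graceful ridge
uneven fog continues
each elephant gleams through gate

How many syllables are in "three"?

1

"three" has 1 syllable.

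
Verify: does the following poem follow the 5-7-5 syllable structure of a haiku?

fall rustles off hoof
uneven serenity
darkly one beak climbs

Yes

Line 1: fall (1), rustles (2), off (1), hoof (1) → 5 ✓
Line 2: uneven (3), serenity (4) → 7 ✓
Line 3: darkly (2), one (1), beak (1), climbs (1) → 5 ✓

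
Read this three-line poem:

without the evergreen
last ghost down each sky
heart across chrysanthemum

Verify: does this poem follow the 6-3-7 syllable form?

Line 1: without(2) + the(1) + evergreen(3) = 6 ✓
Line 2: last(1) + ghost(1) + down(1) + each(1) + sky(1) = 5 (expected 3)
Line 3: heart(1) + across(2) + chrysanthemum(4) = 7 ✓

No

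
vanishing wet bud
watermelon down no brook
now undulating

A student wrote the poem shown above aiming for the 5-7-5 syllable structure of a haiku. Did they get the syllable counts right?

Line 1: "vanishing wet bud": 3+1+1 = 5 ✓
Line 2: "watermelon down no brook": 4+1+1+1 = 7 ✓
Line 3: "now undulating": 1+4 = 5 ✓

Yes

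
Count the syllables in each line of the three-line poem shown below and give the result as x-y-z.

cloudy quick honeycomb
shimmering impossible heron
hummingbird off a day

6-9-6

Line 1: cloudy (2), quick (1), honeycomb (3) → 6
Line 2: shimmering (3), impossible (4), heron (2) → 9
Line 3: hummingbird (3), off (1), a (1), day (1) → 6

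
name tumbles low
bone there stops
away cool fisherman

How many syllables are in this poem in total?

13

Line 1: name(1) + tumbles(2) + low(1) = 4
Line 2: bone(1) + there(1) + stops(1) = 3
Line 3: away(2) + cool(1) + fisherman(3) = 6
Total: 4 + 3 + 6 = 13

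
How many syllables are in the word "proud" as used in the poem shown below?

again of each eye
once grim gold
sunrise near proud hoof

"proud" has 1 syllable.

1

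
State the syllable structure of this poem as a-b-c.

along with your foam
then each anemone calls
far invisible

5-7-5

Line 1: along (2), with (1), your (1), foam (1) → 5
Line 2: then (1), each (1), anemone (4), calls (1) → 7
Line 3: far (1), invisible (4) → 5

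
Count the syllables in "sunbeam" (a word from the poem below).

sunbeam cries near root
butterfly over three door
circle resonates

2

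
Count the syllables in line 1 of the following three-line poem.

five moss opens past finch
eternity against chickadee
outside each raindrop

Line 1: "five moss opens past finch": 1+1+2+1+1 = 6

6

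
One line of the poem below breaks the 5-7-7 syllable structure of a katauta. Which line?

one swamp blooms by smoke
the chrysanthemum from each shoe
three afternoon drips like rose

Line 1: one (1), swamp (1), blooms (1), by (1), smoke (1) → 5 ✓
Line 2: the (1), chrysanthemum (4), from (1), each (1), shoe (1) → 8 (expected 7)
Line 3: three (1), afternoon (3), drips (1), like (1), rose (1) → 7 ✓

Line 2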